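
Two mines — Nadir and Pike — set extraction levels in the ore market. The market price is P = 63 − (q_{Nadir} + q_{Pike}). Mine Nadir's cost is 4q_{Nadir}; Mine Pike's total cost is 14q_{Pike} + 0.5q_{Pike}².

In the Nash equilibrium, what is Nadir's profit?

Mine Nadir's profit: π = q_{Nadir}(63 − (q_{Nadir} + q_{Pike})) − 4q_{Nadir}.
∂π/∂q_{Nadir} = 59 − 2q_{Nadir} − q_{Pike} = 0, so q_{Nadir} = 29.5 − 0.5q_{Pike}.
For Pike: ∂π/∂q_{Pike} = 49 − 3q_{Pike} − q_{Nadir} = 0 ⇒ q_{Pike} = 49/3 − (1/3)q_{Nadir}.
Substituting the second reaction function into the first: q_{Nadir} = 29.5 − 0.5(49/3 − (1/3)q_{Nadir}), which gives (5/6)q_{Nadir} = 64/3 ⇒ q_{Nadir} = 25.6.
Then q_{Pike} = 49/3 − (1/3)·25.6 = 7.8.
Price P = 63 − 33.4 = 29.6.
Nadir's profit: (29.6 − 4)·25.6 = 655.36.

655.36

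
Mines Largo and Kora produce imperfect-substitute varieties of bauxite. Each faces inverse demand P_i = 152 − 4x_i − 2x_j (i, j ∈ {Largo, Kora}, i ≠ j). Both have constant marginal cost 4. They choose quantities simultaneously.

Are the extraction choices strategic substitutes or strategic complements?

Mine Largo's profit: π = x_{Largo}(152 − 4x_{Largo} − 2x_{Kora}) − 4x_{Largo}.
∂π/∂x_{Largo} = 148 − 8x_{Largo} − 2x_{Kora} = 0 ⇒ x_{Largo} = 18.5 − 0.25x_{Kora}.
The best-response slope dx_{Largo}/dx_{Kora} = −0.25 < 0: the reaction function is downward-sloping, so the choices are strategic substitutes.

strategic substitutes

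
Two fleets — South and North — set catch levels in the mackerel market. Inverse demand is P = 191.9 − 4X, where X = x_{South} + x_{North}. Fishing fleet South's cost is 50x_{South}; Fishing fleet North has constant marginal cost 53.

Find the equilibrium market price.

Fishing fleet South's profit: π = x_{South}(191.9 − 4(x_{South} + x_{North})) − 50x_{South}.
∂π/∂x_{South} = 141.9 − 8x_{South} − 4x_{North} = 0, so x_{South} = 17.7375 − 0.5x_{North}.
By the same steps for North: x_{North} = 17.3625 − 0.5x_{South}.
Plugging x_{North} into South's best response: x_{South} = 17.7375 − 0.5(17.3625 − 0.5x_{South}) ⇒ 0.75x_{South} = 1449/160, so x_{South} = 12.075.
Then x_{North} = 17.3625 − 0.5·12.075 = 11.325.
Equilibrium price: P = 191.9 − 4·23.4 = 98.3.

98.3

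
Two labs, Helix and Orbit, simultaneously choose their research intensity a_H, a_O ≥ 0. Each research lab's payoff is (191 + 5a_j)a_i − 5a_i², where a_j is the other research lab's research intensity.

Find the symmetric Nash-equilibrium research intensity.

Helix's payoff is (191 + 5a_O)a_H − 5a_H².
∂π/∂a_H = 191 + 5a_O − 10a_H = 0, so a_H = 19.1 + 0.5a_O.
Setting a_H = a_O in the reaction function: a_H = 19.1 + 0.5a_H, so a_H = 19.1 / 0.5 = 38.2.

38.2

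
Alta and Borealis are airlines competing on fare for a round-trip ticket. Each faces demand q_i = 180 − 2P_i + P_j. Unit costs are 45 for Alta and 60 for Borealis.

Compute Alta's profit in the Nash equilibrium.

4418

Alta's profit: π = (P_{Alta} − 45)(180 − 2P_{Alta} + P_{Borealis}).
∂π/∂P_{Alta} = 270 − 4P_{Alta} + P_{Borealis} = 0 ⇒ P_{Alta} = 67.5 + 0.25P_{Borealis}.
Similarly P_{Borealis} = 75 + 0.25P_{Alta}.
Plugging P_{Borealis} into Alta's best response: P_{Alta} = 67.5 + 0.25(75 + 0.25P_{Alta}) ⇒ 0.9375P_{Alta} = 86.25, so P_{Alta} = 92.
Then P_{Borealis} = 75 + 0.25·92 = 98.
q_{Alta} = 180 − 2·92 + 98 = 94.
Profit = (92 − 45)·94 = 4418.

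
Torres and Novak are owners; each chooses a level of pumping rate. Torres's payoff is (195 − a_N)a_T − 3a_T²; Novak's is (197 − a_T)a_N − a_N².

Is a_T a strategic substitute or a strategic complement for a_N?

Expanding Torres's payoff: 195a_T − a_Na_T − 3a_T².
∂π/∂a_T = 195 − a_N − 6a_T = 0, so a_T = 32.5 − (1/6)a_N.
The best-response slope da_T/da_N = −1/6 < 0: the reaction function is downward-sloping, so the choices are strategic substitutes.

strategic substitutes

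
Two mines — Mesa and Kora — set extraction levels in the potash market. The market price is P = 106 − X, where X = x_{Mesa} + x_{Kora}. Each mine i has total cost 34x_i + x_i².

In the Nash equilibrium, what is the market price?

Mine Mesa's profit: π = x_{Mesa}(106 − (x_{Mesa} + x_{Kora})) − 34x_{Mesa} − x_{Mesa}².
∂π/∂x_{Mesa} = 72 − 4x_{Mesa} − x_{Kora} = 0, so x_{Mesa} = 18 − 0.25x_{Kora}.
Setting x_{Mesa} = x_{Kora} in the reaction function: x_{Mesa} = 18 − 0.25x_{Mesa}, so x_{Mesa} = 18 / 1.25 = 14.4.
Equilibrium price: P = 106 − 28.8 = 77.2.

77.2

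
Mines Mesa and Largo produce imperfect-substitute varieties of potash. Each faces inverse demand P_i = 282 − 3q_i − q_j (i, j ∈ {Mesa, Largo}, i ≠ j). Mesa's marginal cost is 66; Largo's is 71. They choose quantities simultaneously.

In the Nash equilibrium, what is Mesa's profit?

Mine Mesa's profit: π = q_{Mesa}(282 − 3q_{Mesa} − q_{Largo}) − 66q_{Mesa}.
∂π/∂q_{Mesa} = 216 − 6q_{Mesa} − q_{Largo} = 0 ⇒ q_{Mesa} = 36 − (1/6)q_{Largo}.
Similarly q_{Largo} = 211/6 − (1/6)q_{Mesa}.
Substituting the second reaction function into the first: q_{Mesa} = 36 − (1/6)(211/6 − (1/6)q_{Mesa}), which gives (35/36)q_{Mesa} = 1085/36 ⇒ q_{Mesa} = 31.
Then q_{Largo} = 211/6 − (1/6)·31 = 30.
P_{Mesa} = 282 − 3·31 − 30 = 159.
Profit = (159 − 66)·31 = 2883.

2883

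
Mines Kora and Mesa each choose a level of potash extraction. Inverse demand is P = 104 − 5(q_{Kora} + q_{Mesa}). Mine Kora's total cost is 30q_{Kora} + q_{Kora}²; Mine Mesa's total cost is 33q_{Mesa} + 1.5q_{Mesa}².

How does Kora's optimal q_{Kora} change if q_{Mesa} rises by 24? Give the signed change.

-10

Mine Kora's profit: π = q_{Kora}(104 − 5(q_{Kora} + q_{Mesa})) − 30q_{Kora} − q_{Kora}².
∂π/∂q_{Kora} = 74 − 12q_{Kora} − 5q_{Mesa} = 0, so q_{Kora} = 37/6 − (5/12)q_{Mesa}.
The reaction-function slope is −5/12, so a 24-unit rise in q_{Mesa} moves q_{Kora} by −5/12 × 24 = −10. Kora's best response falls — the actions are strategic substitutes.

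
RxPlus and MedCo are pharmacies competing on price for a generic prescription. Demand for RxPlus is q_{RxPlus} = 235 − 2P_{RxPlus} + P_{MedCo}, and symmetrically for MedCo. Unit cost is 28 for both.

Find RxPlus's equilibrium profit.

RxPlus's profit: π = (P_{RxPlus} − 28)(235 − 2P_{RxPlus} + P_{MedCo}).
∂π/∂P_{RxPlus} = 291 − 4P_{RxPlus} + P_{MedCo} = 0 ⇒ P_{RxPlus} = 72.75 + 0.25P_{MedCo}.
The game is symmetric, so in equilibrium P_{MedCo} = P_{RxPlus}: the reaction function gives 0.75P_{RxPlus} = 72.75, hence P_{RxPlus} = 97.
q_{RxPlus} = 235 − 2·97 + 97 = 138.
Profit = (97 − 28)·138 = 9522.

9522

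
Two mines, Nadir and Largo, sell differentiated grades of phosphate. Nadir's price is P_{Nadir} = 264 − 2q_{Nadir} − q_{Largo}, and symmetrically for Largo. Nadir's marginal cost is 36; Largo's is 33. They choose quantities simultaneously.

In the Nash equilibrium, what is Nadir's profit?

4122.32

Mine Nadir's profit: π = q_{Nadir}(264 − 2q_{Nadir} − q_{Largo}) − 36q_{Nadir}.
∂π/∂q_{Nadir} = 228 − 4q_{Nadir} − q_{Largo} = 0 ⇒ q_{Nadir} = 57 − 0.25q_{Largo}.
Similarly q_{Largo} = 57.75 − 0.25q_{Nadir}.
Solving the two reaction functions simultaneously: (1 − (−0.25)(−0.25))q_{Nadir} = 57 − 0.25·57.75, so 0.9375q_{Nadir} = 42.5625 and q_{Nadir} = 45.4.
Then q_{Largo} = 57.75 − 0.25·45.4 = 46.4.
P_{Nadir} = 264 − 2·45.4 − 46.4 = 126.8.
Profit = (126.8 − 36)·45.4 = 4122.32.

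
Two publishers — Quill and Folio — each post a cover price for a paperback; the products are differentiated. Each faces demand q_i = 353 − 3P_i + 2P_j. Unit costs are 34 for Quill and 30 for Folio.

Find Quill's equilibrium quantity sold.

237

Quill's profit: π = (P_{Quill} − 34)(353 − 3P_{Quill} + 2P_{Folio}).
∂π/∂P_{Quill} = 455 − 6P_{Quill} + 2P_{Folio} = 0 ⇒ P_{Quill} = 455/6 + (1/3)P_{Folio}.
Similarly P_{Folio} = 443/6 + (1/3)P_{Quill}.
Substituting the second reaction function into the first: P_{Quill} = 455/6 + (1/3)(443/6 + (1/3)P_{Quill}), which gives (8/9)P_{Quill} = 904/9 ⇒ P_{Quill} = 113.
Then P_{Folio} = 443/6 + (1/3)·113 = 111.5.
q_{Quill} = 353 − 3·113 + 2·111.5 = 237.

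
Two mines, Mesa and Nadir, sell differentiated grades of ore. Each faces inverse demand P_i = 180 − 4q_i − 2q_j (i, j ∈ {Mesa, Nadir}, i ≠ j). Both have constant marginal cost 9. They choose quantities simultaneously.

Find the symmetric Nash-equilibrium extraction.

17.1

Mine Mesa's profit: π = q_{Mesa}(180 − 4q_{Mesa} − 2q_{Nadir}) − 9q_{Mesa}.
∂π/∂q_{Mesa} = 171 − 8q_{Mesa} − 2q_{Nadir} = 0 ⇒ q_{Mesa} = 21.375 − 0.25q_{Nadir}.
Setting q_{Mesa} = q_{Nadir} in the reaction function: q_{Mesa} = 21.375 − 0.25q_{Mesa}, so q_{Mesa} = 21.375 / 1.25 = 17.1.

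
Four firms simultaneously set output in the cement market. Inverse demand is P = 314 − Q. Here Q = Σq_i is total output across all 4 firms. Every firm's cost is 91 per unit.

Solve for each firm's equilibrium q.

A representative firm's profit is π_i = q_i(314 − Q) − 91q_i, with Q = q_i + Σ_{j≠i} q_j.
First-order condition: 223 − 2q_i − Σ_{j≠i} q_j = 0.
Imposing symmetry (q_j = q for all j) turns Σ_{j≠i} q_j into 3q, so 223 = 5q and q = 44.6.

44.6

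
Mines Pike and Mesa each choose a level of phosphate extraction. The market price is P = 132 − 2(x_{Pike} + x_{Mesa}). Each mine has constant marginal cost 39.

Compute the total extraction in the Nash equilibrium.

31

Mine Pike's profit: π = x_{Pike}(132 − 2(x_{Pike} + x_{Mesa})) − 39x_{Pike}.
∂π/∂x_{Pike} = 93 − 4x_{Pike} − 2x_{Mesa} = 0, so x_{Pike} = 23.25 − 0.5x_{Mesa}.
Setting x_{Pike} = x_{Mesa} in the reaction function: x_{Pike} = 23.25 − 0.5x_{Pike}, so x_{Pike} = 23.25 / 1.5 = 15.5.
Total extraction: 15.5 + 15.5 = 31.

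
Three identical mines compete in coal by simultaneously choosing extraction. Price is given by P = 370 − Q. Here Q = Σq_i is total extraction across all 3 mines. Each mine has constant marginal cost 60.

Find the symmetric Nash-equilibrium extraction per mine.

77.5

A representative mine's profit is π_i = q_i(370 − Q) − 60q_i, with Q = q_i + Σ_{j≠i} q_j.
First-order condition: 310 − 2q_i − Σ_{j≠i} q_j = 0.
With identical mines, set every q_j = q: then 310 − 2q − 2q = 0, i.e. q = 310/4 = 77.5.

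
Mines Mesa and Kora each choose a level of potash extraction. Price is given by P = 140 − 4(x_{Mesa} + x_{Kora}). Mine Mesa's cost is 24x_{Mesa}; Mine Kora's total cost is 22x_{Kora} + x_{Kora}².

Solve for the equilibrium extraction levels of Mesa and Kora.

10.75, 7.5

Mine Mesa's profit: π = x_{Mesa}(140 − 4(x_{Mesa} + x_{Kora})) − 24x_{Mesa}.
∂π/∂x_{Mesa} = 116 − 8x_{Mesa} − 4x_{Kora} = 0, so x_{Mesa} = 14.5 − 0.5x_{Kora}.
For Kora: ∂π/∂x_{Kora} = 118 − 10x_{Kora} − 4x_{Mesa} = 0 ⇒ x_{Kora} = 11.8 − 0.4x_{Mesa}.
Substituting the second reaction function into the first: x_{Mesa} = 14.5 − 0.5(11.8 − 0.4x_{Mesa}), which gives 0.8x_{Mesa} = 8.6 ⇒ x_{Mesa} = 10.75.
Then x_{Kora} = 11.8 − 0.4·10.75 = 7.5.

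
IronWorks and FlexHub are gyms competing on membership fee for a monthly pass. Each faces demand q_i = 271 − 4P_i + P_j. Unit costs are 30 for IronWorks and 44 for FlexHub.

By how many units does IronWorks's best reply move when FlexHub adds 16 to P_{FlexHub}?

2

IronWorks's profit: π = (P_{IronWorks} − 30)(271 − 4P_{IronWorks} + P_{FlexHub}).
∂π/∂P_{IronWorks} = 391 − 8P_{IronWorks} + P_{FlexHub} = 0 ⇒ P_{IronWorks} = 48.875 + 0.125P_{FlexHub}.
The reaction-function slope is 0.125, so a 16-unit rise in P_{FlexHub} moves P_{IronWorks} by 0.125 × 16 = 2. IronWorks's best response rises — the actions are strategic complements.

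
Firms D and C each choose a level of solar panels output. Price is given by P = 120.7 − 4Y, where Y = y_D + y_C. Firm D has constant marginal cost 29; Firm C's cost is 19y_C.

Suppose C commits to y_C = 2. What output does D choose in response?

10.4625

Firm D's profit: π = y_D(120.7 − 4(y_D + y_C)) − 29y_D.
∂π/∂y_D = 91.7 − 8y_D − 4y_C = 0, so y_D = 11.4625 − 0.5y_C.
At y_C = 2: y_D = 11.4625 − 0.5·2 = 10.4625.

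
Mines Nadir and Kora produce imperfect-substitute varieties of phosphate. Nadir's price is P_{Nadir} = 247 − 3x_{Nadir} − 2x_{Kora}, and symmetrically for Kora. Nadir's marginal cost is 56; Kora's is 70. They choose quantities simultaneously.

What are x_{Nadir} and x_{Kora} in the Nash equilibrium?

24.75, 21.25

Mine Nadir's profit: π = x_{Nadir}(247 − 3x_{Nadir} − 2x_{Kora}) − 56x_{Nadir}.
∂π/∂x_{Nadir} = 191 − 6x_{Nadir} − 2x_{Kora} = 0 ⇒ x_{Nadir} = 191/6 − (1/3)x_{Kora}.
Similarly x_{Kora} = 29.5 − (1/3)x_{Nadir}.
Solving the two reaction functions simultaneously: (1 − (−1/3)(−1/3))x_{Nadir} = 191/6 − (1/3)·29.5, so (8/9)x_{Nadir} = 22 and x_{Nadir} = 24.75.
Then x_{Kora} = 29.5 − (1/3)·24.75 = 21.25.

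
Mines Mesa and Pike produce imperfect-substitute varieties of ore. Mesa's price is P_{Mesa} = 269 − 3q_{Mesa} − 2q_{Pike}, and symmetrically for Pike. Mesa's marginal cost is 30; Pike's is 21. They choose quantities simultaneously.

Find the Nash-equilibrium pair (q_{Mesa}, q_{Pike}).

29.3125, 31.5625

Mine Mesa's profit: π = q_{Mesa}(269 − 3q_{Mesa} − 2q_{Pike}) − 30q_{Mesa}.
∂π/∂q_{Mesa} = 239 − 6q_{Mesa} − 2q_{Pike} = 0 ⇒ q_{Mesa} = 239/6 − (1/3)q_{Pike}.
Similarly q_{Pike} = 124/3 − (1/3)q_{Mesa}.
Solving the two reaction functions simultaneously: (1 − (−1/3)(−1/3))q_{Mesa} = 239/6 − (1/3)·(124/3), so (8/9)q_{Mesa} = 469/18 and q_{Mesa} = 29.3125.
Then q_{Pike} = 124/3 − (1/3)·29.3125 = 31.5625.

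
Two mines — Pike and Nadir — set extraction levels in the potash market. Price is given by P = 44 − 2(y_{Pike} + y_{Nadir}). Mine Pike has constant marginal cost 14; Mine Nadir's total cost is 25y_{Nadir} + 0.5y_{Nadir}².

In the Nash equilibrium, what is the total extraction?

8

Mine Pike's profit: π = y_{Pike}(44 − 2(y_{Pike} + y_{Nadir})) − 14y_{Pike}.
∂π/∂y_{Pike} = 30 − 4y_{Pike} − 2y_{Nadir} = 0, so y_{Pike} = 7.5 − 0.5y_{Nadir}.
For Nadir: ∂π/∂y_{Nadir} = 19 − 5y_{Nadir} − 2y_{Pike} = 0 ⇒ y_{Nadir} = 3.8 − 0.4y_{Pike}.
Plugging y_{Nadir} into Pike's best response: y_{Pike} = 7.5 − 0.5(3.8 − 0.4y_{Pike}) ⇒ 0.8y_{Pike} = 5.6, so y_{Pike} = 7.
Then y_{Nadir} = 3.8 − 0.4·7 = 1.
Total extraction: 7 + 1 = 8.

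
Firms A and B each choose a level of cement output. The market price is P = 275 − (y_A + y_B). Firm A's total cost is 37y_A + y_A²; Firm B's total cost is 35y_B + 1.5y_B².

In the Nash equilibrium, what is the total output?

Firm A's profit: π = y_A(275 − (y_A + y_B)) − 37y_A − y_A².
∂π/∂y_A = 238 − 4y_A − y_B = 0, so y_A = 59.5 − 0.25y_B.
For B: ∂π/∂y_B = 240 − 5y_B − y_A = 0 ⇒ y_B = 48 − 0.2y_A.
Plugging y_B into A's best response: y_A = 59.5 − 0.25(48 − 0.2y_A) ⇒ 0.95y_A = 47.5, so y_A = 50.
Then y_B = 48 − 0.2·50 = 38.
Total output: 50 + 38 = 88.

88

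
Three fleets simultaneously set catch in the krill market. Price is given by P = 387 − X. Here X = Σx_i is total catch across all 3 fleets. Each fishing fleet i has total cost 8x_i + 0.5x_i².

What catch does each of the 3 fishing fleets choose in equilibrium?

75.8

A representative fishing fleet's profit is π_i = x_i(387 − X) − 8x_i − 0.5x_i², with X = x_i + Σ_{j≠i} x_j.
First-order condition: 379 − 3x_i − Σ_{j≠i} x_j = 0.
In a symmetric equilibrium every fishing fleet chooses the same x, so Σ_{j≠i} x_j = 2x. The condition becomes 379 − 5x = 0, giving x = 379/5 = 75.8.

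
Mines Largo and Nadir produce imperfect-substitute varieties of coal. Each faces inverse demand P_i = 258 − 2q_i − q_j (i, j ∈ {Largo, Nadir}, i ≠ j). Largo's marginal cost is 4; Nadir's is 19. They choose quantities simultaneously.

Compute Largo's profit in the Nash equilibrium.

5366.48

Mine Largo's profit: π = q_{Largo}(258 − 2q_{Largo} − q_{Nadir}) − 4q_{Largo}.
∂π/∂q_{Largo} = 254 − 4q_{Largo} − q_{Nadir} = 0 ⇒ q_{Largo} = 63.5 − 0.25q_{Nadir}.
Similarly q_{Nadir} = 59.75 − 0.25q_{Largo}.
Substituting the second reaction function into the first: q_{Largo} = 63.5 − 0.25(59.75 − 0.25q_{Largo}), which gives 0.9375q_{Largo} = 48.5625 ⇒ q_{Largo} = 51.8.
Then q_{Nadir} = 59.75 − 0.25·51.8 = 46.8.
P_{Largo} = 258 − 2·51.8 − 46.8 = 107.6.
Profit = (107.6 − 4)·51.8 = 5366.48.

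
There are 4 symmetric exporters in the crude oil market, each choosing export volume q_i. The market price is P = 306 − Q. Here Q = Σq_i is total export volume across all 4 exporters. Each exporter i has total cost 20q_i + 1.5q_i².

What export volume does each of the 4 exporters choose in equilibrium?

A representative exporter's profit is π_i = q_i(306 − Q) − 20q_i − 1.5q_i², with Q = q_i + Σ_{j≠i} q_j.
First-order condition: 286 − 5q_i − Σ_{j≠i} q_j = 0.
Imposing symmetry (q_j = q for all j) turns Σ_{j≠i} q_j into 3q, so 286 = 8q and q = 35.75.

35.75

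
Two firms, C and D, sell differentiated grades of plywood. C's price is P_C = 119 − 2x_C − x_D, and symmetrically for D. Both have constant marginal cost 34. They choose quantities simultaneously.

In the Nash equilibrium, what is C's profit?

Firm C's profit: π = x_C(119 − 2x_C − x_D) − 34x_C.
∂π/∂x_C = 85 − 4x_C − x_D = 0 ⇒ x_C = 21.25 − 0.25x_D.
Setting x_C = x_D in the reaction function: x_C = 21.25 − 0.25x_C, so x_C = 21.25 / 1.25 = 17.
P_C = 119 − 2·17 − 17 = 68.
Profit = (68 − 34)·17 = 578.

578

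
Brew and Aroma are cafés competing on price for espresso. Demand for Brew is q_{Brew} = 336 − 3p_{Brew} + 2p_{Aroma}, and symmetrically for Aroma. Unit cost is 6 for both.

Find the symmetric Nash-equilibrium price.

88.5

Brew's profit: π = (p_{Brew} − 6)(336 − 3p_{Brew} + 2p_{Aroma}).
∂π/∂p_{Brew} = 354 − 6p_{Brew} + 2p_{Aroma} = 0 ⇒ p_{Brew} = 59 + (1/3)p_{Aroma}.
By symmetry p_{Aroma} = p_{Brew}; substituting into the reaction function, (2/3)p_{Brew} = 59 and p_{Brew} = 88.5.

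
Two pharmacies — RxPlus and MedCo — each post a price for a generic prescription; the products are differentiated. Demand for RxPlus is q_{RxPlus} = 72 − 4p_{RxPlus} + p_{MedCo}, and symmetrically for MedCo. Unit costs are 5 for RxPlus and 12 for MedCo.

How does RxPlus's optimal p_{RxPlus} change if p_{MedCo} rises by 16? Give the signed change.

RxPlus's profit: π = (p_{RxPlus} − 5)(72 − 4p_{RxPlus} + p_{MedCo}).
∂π/∂p_{RxPlus} = 92 − 8p_{RxPlus} + p_{MedCo} = 0 ⇒ p_{RxPlus} = 11.5 + 0.125p_{MedCo}.
The reaction-function slope is 0.125, so a 16-unit rise in p_{MedCo} moves p_{RxPlus} by 0.125 × 16 = 2. RxPlus's best response rises — the actions are strategic complements.

2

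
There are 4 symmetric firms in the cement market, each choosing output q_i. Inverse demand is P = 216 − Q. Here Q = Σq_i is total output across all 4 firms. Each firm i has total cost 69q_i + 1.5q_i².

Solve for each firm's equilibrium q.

18.375

A representative firm's profit is π_i = q_i(216 − Q) − 69q_i − 1.5q_i², with Q = q_i + Σ_{j≠i} q_j.
First-order condition: 147 − 5q_i − Σ_{j≠i} q_j = 0.
In a symmetric equilibrium every firm chooses the same q, so Σ_{j≠i} q_j = 3q. The condition becomes 147 − 8q = 0, giving q = 147/8 = 18.375.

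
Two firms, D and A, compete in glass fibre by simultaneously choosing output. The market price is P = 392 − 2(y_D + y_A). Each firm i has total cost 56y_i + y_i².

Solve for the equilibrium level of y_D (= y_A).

42

Firm D's profit: π = y_D(392 − 2(y_D + y_A)) − 56y_D − y_D².
∂π/∂y_D = 336 − 6y_D − 2y_A = 0, so y_D = 56 − (1/3)y_A.
Setting y_D = y_A in the reaction function: y_D = 56 − (1/3)y_D, so y_D = 56 / (4/3) = 42.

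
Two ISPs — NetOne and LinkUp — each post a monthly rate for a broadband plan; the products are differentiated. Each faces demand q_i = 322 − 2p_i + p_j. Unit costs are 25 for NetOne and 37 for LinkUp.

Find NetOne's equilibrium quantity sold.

NetOne's profit: π = (p_{NetOne} − 25)(322 − 2p_{NetOne} + p_{LinkUp}).
∂π/∂p_{NetOne} = 372 − 4p_{NetOne} + p_{LinkUp} = 0 ⇒ p_{NetOne} = 93 + 0.25p_{LinkUp}.
Similarly p_{LinkUp} = 99 + 0.25p_{NetOne}.
Substituting the second reaction function into the first: p_{NetOne} = 93 + 0.25(99 + 0.25p_{NetOne}), which gives 0.9375p_{NetOne} = 117.75 ⇒ p_{NetOne} = 125.6.
Then p_{LinkUp} = 99 + 0.25·125.6 = 130.4.
q_{NetOne} = 322 − 2·125.6 + 130.4 = 201.2.

201.2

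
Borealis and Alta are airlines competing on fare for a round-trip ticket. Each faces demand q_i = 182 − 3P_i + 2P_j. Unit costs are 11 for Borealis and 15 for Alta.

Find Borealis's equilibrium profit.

Borealis's profit: π = (P_{Borealis} − 11)(182 − 3P_{Borealis} + 2P_{Alta}).
∂π/∂P_{Borealis} = 215 − 6P_{Borealis} + 2P_{Alta} = 0 ⇒ P_{Borealis} = 215/6 + (1/3)P_{Alta}.
Similarly P_{Alta} = 227/6 + (1/3)P_{Borealis}.
Solving the two reaction functions simultaneously: (1 − (1/3)(1/3))P_{Borealis} = 215/6 + (1/3)·(227/6), so (8/9)P_{Borealis} = 436/9 and P_{Borealis} = 54.5.
Then P_{Alta} = 227/6 + (1/3)·54.5 = 56.
q_{Borealis} = 182 − 3·54.5 + 2·56 = 130.5.
Profit = (54.5 − 11)·130.5 = 5676.75.

5676.75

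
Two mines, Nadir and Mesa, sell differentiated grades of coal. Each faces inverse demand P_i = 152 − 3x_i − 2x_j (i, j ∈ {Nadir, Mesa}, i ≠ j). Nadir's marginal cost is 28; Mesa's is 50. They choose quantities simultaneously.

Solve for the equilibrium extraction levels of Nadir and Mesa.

Mine Nadir's profit: π = x_{Nadir}(152 − 3x_{Nadir} − 2x_{Mesa}) − 28x_{Nadir}.
∂π/∂x_{Nadir} = 124 − 6x_{Nadir} − 2x_{Mesa} = 0 ⇒ x_{Nadir} = 62/3 − (1/3)x_{Mesa}.
Similarly x_{Mesa} = 17 − (1/3)x_{Nadir}.
Substituting the second reaction function into the first: x_{Nadir} = 62/3 − (1/3)(17 − (1/3)x_{Nadir}), which gives (8/9)x_{Nadir} = 15 ⇒ x_{Nadir} = 16.875.
Then x_{Mesa} = 17 − (1/3)·16.875 = 11.375.

16.875, 11.375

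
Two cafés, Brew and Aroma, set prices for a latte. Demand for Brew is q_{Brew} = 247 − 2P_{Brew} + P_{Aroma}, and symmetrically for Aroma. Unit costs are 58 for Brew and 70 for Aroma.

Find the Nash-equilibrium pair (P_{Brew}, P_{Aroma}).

122.6, 127.4

Brew's profit: π = (P_{Brew} − 58)(247 − 2P_{Brew} + P_{Aroma}).
∂π/∂P_{Brew} = 363 − 4P_{Brew} + P_{Aroma} = 0 ⇒ P_{Brew} = 90.75 + 0.25P_{Aroma}.
Similarly P_{Aroma} = 96.75 + 0.25P_{Brew}.
Solving the two reaction functions simultaneously: (1 − (0.25)(0.25))P_{Brew} = 90.75 + 0.25·96.75, so 0.9375P_{Brew} = 114.9375 and P_{Brew} = 122.6.
Then P_{Aroma} = 96.75 + 0.25·122.6 = 127.4.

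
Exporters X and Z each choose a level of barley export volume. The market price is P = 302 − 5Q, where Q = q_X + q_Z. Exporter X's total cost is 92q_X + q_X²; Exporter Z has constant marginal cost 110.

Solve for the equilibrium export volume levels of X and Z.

12, 13.2

Exporter X's profit: π = q_X(302 − 5(q_X + q_Z)) − 92q_X − q_X².
∂π/∂q_X = 210 − 12q_X − 5q_Z = 0, so q_X = 17.5 − (5/12)q_Z.
For Z: ∂π/∂q_Z = 192 − 10q_Z − 5q_X = 0 ⇒ q_Z = 19.2 − 0.5q_X.
Solving the two reaction functions simultaneously: (1 − (−5/12)(−0.5))q_X = 17.5 − (5/12)·19.2, so (19/24)q_X = 9.5 and q_X = 12.
Then q_Z = 19.2 − 0.5·12 = 13.2.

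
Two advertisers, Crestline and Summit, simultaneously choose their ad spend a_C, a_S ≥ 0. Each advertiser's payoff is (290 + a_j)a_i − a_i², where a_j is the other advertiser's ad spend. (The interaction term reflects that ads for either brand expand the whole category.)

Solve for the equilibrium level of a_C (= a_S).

Crestline's payoff is (290 + a_S)a_C − a_C².
∂π/∂a_C = 290 + a_S − 2a_C = 0, so a_C = 145 + 0.5a_S.
Setting a_C = a_S in the reaction function: a_C = 145 + 0.5a_C, so a_C = 145 / 0.5 = 290.

290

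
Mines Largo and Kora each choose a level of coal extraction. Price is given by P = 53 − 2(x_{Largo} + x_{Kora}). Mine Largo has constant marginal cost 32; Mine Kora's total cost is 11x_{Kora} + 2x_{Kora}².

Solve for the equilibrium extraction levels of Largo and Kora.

3, 4.5

Mine Largo's profit: π = x_{Largo}(53 − 2(x_{Largo} + x_{Kora})) − 32x_{Largo}.
∂π/∂x_{Largo} = 21 − 4x_{Largo} − 2x_{Kora} = 0, so x_{Largo} = 5.25 − 0.5x_{Kora}.
For Kora: ∂π/∂x_{Kora} = 42 − 8x_{Kora} − 2x_{Largo} = 0 ⇒ x_{Kora} = 5.25 − 0.25x_{Largo}.
Substituting the second reaction function into the first: x_{Largo} = 5.25 − 0.5(5.25 − 0.25x_{Largo}), which gives 0.875x_{Largo} = 2.625 ⇒ x_{Largo} = 3.
Then x_{Kora} = 5.25 − 0.25·3 = 4.5.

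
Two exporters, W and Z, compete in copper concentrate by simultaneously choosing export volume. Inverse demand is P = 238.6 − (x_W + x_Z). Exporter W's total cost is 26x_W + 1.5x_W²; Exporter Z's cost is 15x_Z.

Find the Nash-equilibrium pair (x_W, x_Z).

Exporter W's profit: π = x_W(238.6 − (x_W + x_Z)) − 26x_W − 1.5x_W².
∂π/∂x_W = 212.6 − 5x_W − x_Z = 0, so x_W = 42.52 − 0.2x_Z.
For Z: ∂π/∂x_Z = 223.6 − 2x_Z − x_W = 0 ⇒ x_Z = 111.8 − 0.5x_W.
Plugging x_Z into W's best response: x_W = 42.52 − 0.2(111.8 − 0.5x_W) ⇒ 0.9x_W = 20.16, so x_W = 22.4.
Then x_Z = 111.8 − 0.5·22.4 = 100.6.

22.4, 100.6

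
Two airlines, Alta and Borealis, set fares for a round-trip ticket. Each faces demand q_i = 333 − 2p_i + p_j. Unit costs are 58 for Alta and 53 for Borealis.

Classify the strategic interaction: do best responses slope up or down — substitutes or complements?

strategic complements

Alta's profit: π = (p_{Alta} − 58)(333 − 2p_{Alta} + p_{Borealis}).
∂π/∂p_{Alta} = 449 − 4p_{Alta} + p_{Borealis} = 0 ⇒ p_{Alta} = 112.25 + 0.25p_{Borealis}.
The best-response slope dp_{Alta}/dp_{Borealis} = 0.25 > 0: the reaction function is upward-sloping, so the choices are strategic complements.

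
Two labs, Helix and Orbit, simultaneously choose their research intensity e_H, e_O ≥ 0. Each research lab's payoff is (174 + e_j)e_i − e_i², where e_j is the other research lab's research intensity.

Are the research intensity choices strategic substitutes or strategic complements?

strategic complements

Helix's payoff is (174 + e_O)e_H − e_H².
∂π/∂e_H = 174 + e_O − 2e_H = 0, so e_H = 87 + 0.5e_O.
The best-response slope de_H/de_O = 0.5 > 0: the reaction function is upward-sloping, so the choices are strategic complements.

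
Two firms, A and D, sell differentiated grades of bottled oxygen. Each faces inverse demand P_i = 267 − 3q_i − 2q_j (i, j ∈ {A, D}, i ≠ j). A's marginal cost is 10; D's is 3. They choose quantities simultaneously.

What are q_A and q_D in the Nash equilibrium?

31.6875, 33.4375

Firm A's profit: π = q_A(267 − 3q_A − 2q_D) − 10q_A.
∂π/∂q_A = 257 − 6q_A − 2q_D = 0 ⇒ q_A = 257/6 − (1/3)q_D.
Similarly q_D = 44 − (1/3)q_A.
Solving the two reaction functions simultaneously: (1 − (−1/3)(−1/3))q_A = 257/6 − (1/3)·44, so (8/9)q_A = 169/6 and q_A = 31.6875.
Then q_D = 44 − (1/3)·31.6875 = 33.4375.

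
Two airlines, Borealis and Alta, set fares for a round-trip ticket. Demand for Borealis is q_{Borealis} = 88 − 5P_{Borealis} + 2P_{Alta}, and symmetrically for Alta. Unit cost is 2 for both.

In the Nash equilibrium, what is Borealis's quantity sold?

Borealis's profit: π = (P_{Borealis} − 2)(88 − 5P_{Borealis} + 2P_{Alta}).
∂π/∂P_{Borealis} = 98 − 10P_{Borealis} + 2P_{Alta} = 0 ⇒ P_{Borealis} = 9.8 + 0.2P_{Alta}.
By symmetry P_{Alta} = P_{Borealis}; substituting into the reaction function, 0.8P_{Borealis} = 9.8 and P_{Borealis} = 12.25.
q_{Borealis} = 88 − 5·12.25 + 2·12.25 = 51.25.

51.25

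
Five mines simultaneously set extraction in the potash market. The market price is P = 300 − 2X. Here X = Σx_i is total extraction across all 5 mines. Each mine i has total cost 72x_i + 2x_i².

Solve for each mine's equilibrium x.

A representative mine's profit is π_i = x_i(300 − 2X) − 72x_i − 2x_i², with X = x_i + Σ_{j≠i} x_j.
First-order condition: 228 − 8x_i − 2Σ_{j≠i} x_j = 0.
With identical mines, set every x_j = x: then 228 − 8x − 8x = 0, i.e. x = 228/16 = 14.25.

14.25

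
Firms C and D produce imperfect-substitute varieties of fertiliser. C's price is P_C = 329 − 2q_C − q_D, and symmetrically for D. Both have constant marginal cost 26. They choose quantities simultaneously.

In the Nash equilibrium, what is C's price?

147.2

Firm C's profit: π = q_C(329 − 2q_C − q_D) − 26q_C.
∂π/∂q_C = 303 − 4q_C − q_D = 0 ⇒ q_C = 75.75 − 0.25q_D.
By symmetry q_D = q_C; substituting into the reaction function, 1.25q_C = 75.75 and q_C = 60.6.
P_C = 329 − 2·60.6 − 60.6 = 147.2.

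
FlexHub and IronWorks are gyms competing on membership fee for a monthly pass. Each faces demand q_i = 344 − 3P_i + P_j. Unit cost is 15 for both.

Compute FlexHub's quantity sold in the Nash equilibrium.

188.4

FlexHub's profit: π = (P_{FlexHub} − 15)(344 − 3P_{FlexHub} + P_{IronWorks}).
∂π/∂P_{FlexHub} = 389 − 6P_{FlexHub} + P_{IronWorks} = 0 ⇒ P_{FlexHub} = 389/6 + (1/6)P_{IronWorks}.
The game is symmetric, so in equilibrium P_{IronWorks} = P_{FlexHub}: the reaction function gives (5/6)P_{FlexHub} = 389/6, hence P_{FlexHub} = 77.8.
q_{FlexHub} = 344 − 3·77.8 + 77.8 = 188.4.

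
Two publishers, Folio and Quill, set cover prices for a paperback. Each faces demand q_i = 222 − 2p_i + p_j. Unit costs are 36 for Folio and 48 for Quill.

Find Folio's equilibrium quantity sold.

127.2

Folio's profit: π = (p_{Folio} − 36)(222 − 2p_{Folio} + p_{Quill}).
∂π/∂p_{Folio} = 294 − 4p_{Folio} + p_{Quill} = 0 ⇒ p_{Folio} = 73.5 + 0.25p_{Quill}.
Similarly p_{Quill} = 79.5 + 0.25p_{Folio}.
Plugging p_{Quill} into Folio's best response: p_{Folio} = 73.5 + 0.25(79.5 + 0.25p_{Folio}) ⇒ 0.9375p_{Folio} = 93.375, so p_{Folio} = 99.6.
Then p_{Quill} = 79.5 + 0.25·99.6 = 104.4.
q_{Folio} = 222 − 2·99.6 + 104.4 = 127.2.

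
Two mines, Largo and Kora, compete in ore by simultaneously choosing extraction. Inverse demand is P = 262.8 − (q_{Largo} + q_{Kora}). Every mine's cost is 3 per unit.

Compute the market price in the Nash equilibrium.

Mine Largo's profit: π = q_{Largo}(262.8 − (q_{Largo} + q_{Kora})) − 3q_{Largo}.
∂π/∂q_{Largo} = 259.8 − 2q_{Largo} − q_{Kora} = 0, so q_{Largo} = 129.9 − 0.5q_{Kora}.
By symmetry q_{Kora} = q_{Largo}; substituting into the reaction function, 1.5q_{Largo} = 129.9 and q_{Largo} = 86.6.
Equilibrium price: P = 262.8 − 173.2 = 89.6.

89.6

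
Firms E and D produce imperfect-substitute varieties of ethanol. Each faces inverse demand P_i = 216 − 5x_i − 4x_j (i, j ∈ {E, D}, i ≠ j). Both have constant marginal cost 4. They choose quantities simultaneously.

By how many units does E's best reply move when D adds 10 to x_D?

Firm E's profit: π = x_E(216 − 5x_E − 4x_D) − 4x_E.
∂π/∂x_E = 212 − 10x_E − 4x_D = 0 ⇒ x_E = 21.2 − 0.4x_D.
The reaction-function slope is −0.4, so a 10-unit rise in x_D moves x_E by −0.4 × 10 = −4. E's best response falls — the actions are strategic substitutes.

-4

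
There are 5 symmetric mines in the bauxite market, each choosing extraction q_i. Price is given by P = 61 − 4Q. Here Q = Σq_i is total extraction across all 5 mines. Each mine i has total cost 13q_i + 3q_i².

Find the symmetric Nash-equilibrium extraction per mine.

1.6

A representative mine's profit is π_i = q_i(61 − 4Q) − 13q_i − 3q_i², with Q = q_i + Σ_{j≠i} q_j.
First-order condition: 48 − 14q_i − 4Σ_{j≠i} q_j = 0.
With identical mines, set every q_j = q: then 48 − 14q − 16q = 0, i.e. q = 48/30 = 1.6.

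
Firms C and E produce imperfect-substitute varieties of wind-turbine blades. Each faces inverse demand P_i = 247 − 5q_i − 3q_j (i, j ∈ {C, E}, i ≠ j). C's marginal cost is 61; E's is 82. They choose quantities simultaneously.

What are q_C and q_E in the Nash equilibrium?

15, 12

Firm C's profit: π = q_C(247 − 5q_C − 3q_E) − 61q_C.
∂π/∂q_C = 186 − 10q_C − 3q_E = 0 ⇒ q_C = 18.6 − 0.3q_E.
Similarly q_E = 16.5 − 0.3q_C.
Substituting the second reaction function into the first: q_C = 18.6 − 0.3(16.5 − 0.3q_C), which gives 0.91q_C = 13.65 ⇒ q_C = 15.
Then q_E = 16.5 − 0.3·15 = 12.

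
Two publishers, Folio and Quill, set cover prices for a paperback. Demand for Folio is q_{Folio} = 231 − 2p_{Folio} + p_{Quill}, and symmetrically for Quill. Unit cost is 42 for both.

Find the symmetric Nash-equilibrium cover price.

Folio's profit: π = (p_{Folio} − 42)(231 − 2p_{Folio} + p_{Quill}).
∂π/∂p_{Folio} = 315 − 4p_{Folio} + p_{Quill} = 0 ⇒ p_{Folio} = 78.75 + 0.25p_{Quill}.
Setting p_{Folio} = p_{Quill} in the reaction function: p_{Folio} = 78.75 + 0.25p_{Folio}, so p_{Folio} = 78.75 / 0.75 = 105.

105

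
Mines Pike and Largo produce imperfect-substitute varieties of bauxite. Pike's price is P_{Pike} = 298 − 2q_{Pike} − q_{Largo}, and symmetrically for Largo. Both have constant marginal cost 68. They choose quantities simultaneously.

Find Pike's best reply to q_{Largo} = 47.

45.75

Mine Pike's profit: π = q_{Pike}(298 − 2q_{Pike} − q_{Largo}) − 68q_{Pike}.
∂π/∂q_{Pike} = 230 − 4q_{Pike} − q_{Largo} = 0 ⇒ q_{Pike} = 57.5 − 0.25q_{Largo}.
At q_{Largo} = 47: q_{Pike} = 57.5 − 0.25·47 = 45.75.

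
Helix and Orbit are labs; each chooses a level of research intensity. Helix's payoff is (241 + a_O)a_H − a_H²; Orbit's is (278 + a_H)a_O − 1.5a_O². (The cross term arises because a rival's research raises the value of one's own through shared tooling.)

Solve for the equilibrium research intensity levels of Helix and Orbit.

Expanding Helix's payoff: 241a_H + a_Oa_H − a_H².
∂π/∂a_H = 241 + a_O − 2a_H = 0, so a_H = 120.5 + 0.5a_O.
Likewise for Orbit: a_O = 278/3 + (1/3)a_H.
Solving the two reaction functions simultaneously: (1 − (0.5)(1/3))a_H = 120.5 + 0.5·(278/3), so (5/6)a_H = 1001/6 and a_H = 200.2.
Then a_O = 278/3 + (1/3)·200.2 = 159.4.

200.2, 159.4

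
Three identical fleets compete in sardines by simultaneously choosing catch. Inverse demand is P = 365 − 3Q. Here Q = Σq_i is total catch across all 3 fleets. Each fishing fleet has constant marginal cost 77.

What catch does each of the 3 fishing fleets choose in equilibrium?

A representative fishing fleet's profit is π_i = q_i(365 − 3Q) − 77q_i, with Q = q_i + Σ_{j≠i} q_j.
First-order condition: 288 − 6q_i − 3Σ_{j≠i} q_j = 0.
With identical fishing fleets, set every q_j = q: then 288 − 6q − 6q = 0, i.e. q = 288/12 = 24.

24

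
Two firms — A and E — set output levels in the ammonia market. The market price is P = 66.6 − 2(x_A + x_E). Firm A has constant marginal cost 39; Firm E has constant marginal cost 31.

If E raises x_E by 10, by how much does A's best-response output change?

-5

Firm A's profit: π = x_A(66.6 − 2(x_A + x_E)) − 39x_A.
∂π/∂x_A = 27.6 − 4x_A − 2x_E = 0, so x_A = 6.9 − 0.5x_E.
The reaction-function slope is −0.5, so a 10-unit rise in x_E moves x_A by −0.5 × 10 = −5. A's best response falls — the actions are strategic substitutes.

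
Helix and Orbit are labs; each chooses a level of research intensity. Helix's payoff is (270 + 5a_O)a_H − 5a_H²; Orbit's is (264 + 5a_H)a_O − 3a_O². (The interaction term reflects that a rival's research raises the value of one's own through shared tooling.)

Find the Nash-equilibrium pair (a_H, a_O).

84, 114

Expanding Helix's payoff: 270a_H + 5a_Oa_H − 5a_H².
∂π/∂a_H = 270 + 5a_O − 10a_H = 0, so a_H = 27 + 0.5a_O.
Likewise for Orbit: a_O = 44 + (5/6)a_H.
Plugging a_O into Helix's best response: a_H = 27 + 0.5(44 + (5/6)a_H) ⇒ (7/12)a_H = 49, so a_H = 84.
Then a_O = 44 + (5/6)·84 = 114.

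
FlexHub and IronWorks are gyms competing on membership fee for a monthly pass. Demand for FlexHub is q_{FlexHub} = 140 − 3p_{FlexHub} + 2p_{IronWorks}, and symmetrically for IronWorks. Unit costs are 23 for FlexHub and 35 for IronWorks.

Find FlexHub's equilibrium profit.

2976.75

FlexHub's profit: π = (p_{FlexHub} − 23)(140 − 3p_{FlexHub} + 2p_{IronWorks}).
∂π/∂p_{FlexHub} = 209 − 6p_{FlexHub} + 2p_{IronWorks} = 0 ⇒ p_{FlexHub} = 209/6 + (1/3)p_{IronWorks}.
Similarly p_{IronWorks} = 245/6 + (1/3)p_{FlexHub}.
Solving the two reaction functions simultaneously: (1 − (1/3)(1/3))p_{FlexHub} = 209/6 + (1/3)·(245/6), so (8/9)p_{FlexHub} = 436/9 and p_{FlexHub} = 54.5.
Then p_{IronWorks} = 245/6 + (1/3)·54.5 = 59.
q_{FlexHub} = 140 − 3·54.5 + 2·59 = 94.5.
Profit = (54.5 − 23)·94.5 = 2976.75.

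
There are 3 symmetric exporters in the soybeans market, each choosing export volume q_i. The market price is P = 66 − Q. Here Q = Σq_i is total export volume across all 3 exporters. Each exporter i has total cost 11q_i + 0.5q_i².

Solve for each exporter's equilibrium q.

A representative exporter's profit is π_i = q_i(66 − Q) − 11q_i − 0.5q_i², with Q = q_i + Σ_{j≠i} q_j.
First-order condition: 55 − 3q_i − Σ_{j≠i} q_j = 0.
In a symmetric equilibrium every exporter chooses the same q, so Σ_{j≠i} q_j = 2q. The condition becomes 55 − 5q = 0, giving q = 55/5 = 11.

11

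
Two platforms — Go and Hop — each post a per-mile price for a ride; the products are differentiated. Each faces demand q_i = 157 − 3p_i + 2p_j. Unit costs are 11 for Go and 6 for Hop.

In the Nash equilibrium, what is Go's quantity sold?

106.6875

Go's profit: π = (p_{Go} − 11)(157 − 3p_{Go} + 2p_{Hop}).
∂π/∂p_{Go} = 190 − 6p_{Go} + 2p_{Hop} = 0 ⇒ p_{Go} = 95/3 + (1/3)p_{Hop}.
Similarly p_{Hop} = 175/6 + (1/3)p_{Go}.
Substituting the second reaction function into the first: p_{Go} = 95/3 + (1/3)(175/6 + (1/3)p_{Go}), which gives (8/9)p_{Go} = 745/18 ⇒ p_{Go} = 46.5625.
Then p_{Hop} = 175/6 + (1/3)·46.5625 = 44.6875.
q_{Go} = 157 − 3·46.5625 + 2·44.6875 = 106.6875.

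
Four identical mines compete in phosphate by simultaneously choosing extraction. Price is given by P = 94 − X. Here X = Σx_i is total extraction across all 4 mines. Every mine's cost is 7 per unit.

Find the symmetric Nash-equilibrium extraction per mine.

A representative mine's profit is π_i = x_i(94 − X) − 7x_i, with X = x_i + Σ_{j≠i} x_j.
First-order condition: 87 − 2x_i − Σ_{j≠i} x_j = 0.
Imposing symmetry (x_j = x for all j) turns Σ_{j≠i} x_j into 3x, so 87 = 5x and x = 17.4.

17.4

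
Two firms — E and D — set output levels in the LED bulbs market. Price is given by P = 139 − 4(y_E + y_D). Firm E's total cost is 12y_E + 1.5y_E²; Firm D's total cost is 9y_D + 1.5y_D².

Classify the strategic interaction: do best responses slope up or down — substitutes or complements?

strategic substitutes

Firm E's profit: π = y_E(139 − 4(y_E + y_D)) − 12y_E − 1.5y_E².
∂π/∂y_E = 127 − 11y_E − 4y_D = 0, so y_E = 127/11 − (4/11)y_D.
The best-response slope dy_E/dy_D = −4/11 < 0: the reaction function is downward-sloping, so the choices are strategic substitutes.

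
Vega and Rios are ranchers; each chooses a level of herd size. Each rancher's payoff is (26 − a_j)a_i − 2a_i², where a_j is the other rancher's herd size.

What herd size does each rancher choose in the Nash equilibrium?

Vega's payoff is (26 − a_R)a_V − 2a_V².
∂π/∂a_V = 26 − a_R − 4a_V = 0, so a_V = 6.5 − 0.25a_R.
The game is symmetric, so in equilibrium a_R = a_V: the reaction function gives 1.25a_V = 6.5, hence a_V = 5.2.

5.2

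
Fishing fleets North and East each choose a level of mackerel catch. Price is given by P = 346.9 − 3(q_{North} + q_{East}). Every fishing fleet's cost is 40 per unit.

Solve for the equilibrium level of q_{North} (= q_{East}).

34.1

Fishing fleet North's profit: π = q_{North}(346.9 − 3(q_{North} + q_{East})) − 40q_{North}.
∂π/∂q_{North} = 306.9 − 6q_{North} − 3q_{East} = 0, so q_{North} = 51.15 − 0.5q_{East}.
By symmetry q_{East} = q_{North}; substituting into the reaction function, 1.5q_{North} = 51.15 and q_{North} = 34.1.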